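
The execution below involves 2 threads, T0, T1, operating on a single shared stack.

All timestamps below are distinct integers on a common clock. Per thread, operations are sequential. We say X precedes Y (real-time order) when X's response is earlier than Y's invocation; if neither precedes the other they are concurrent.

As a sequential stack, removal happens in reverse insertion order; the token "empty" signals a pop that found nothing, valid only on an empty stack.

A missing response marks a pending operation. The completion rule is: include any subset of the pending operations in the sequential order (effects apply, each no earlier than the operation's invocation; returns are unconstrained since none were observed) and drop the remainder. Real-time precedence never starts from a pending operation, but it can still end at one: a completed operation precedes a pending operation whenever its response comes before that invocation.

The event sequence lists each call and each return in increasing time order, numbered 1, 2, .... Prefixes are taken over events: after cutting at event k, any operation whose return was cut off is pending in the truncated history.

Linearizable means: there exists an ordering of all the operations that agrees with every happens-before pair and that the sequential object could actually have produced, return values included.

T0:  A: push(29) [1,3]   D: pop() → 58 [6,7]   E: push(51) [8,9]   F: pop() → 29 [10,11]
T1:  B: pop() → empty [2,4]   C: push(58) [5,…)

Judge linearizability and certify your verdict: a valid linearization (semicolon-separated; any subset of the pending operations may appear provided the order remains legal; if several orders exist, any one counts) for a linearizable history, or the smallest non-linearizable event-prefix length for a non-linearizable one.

not linearizable — minimal violating prefix: 11 events

prefix check: 1..10 passes, 1..11 fails once F's time-11 response joins
every one of the 2 real-time-consistent orders over 5 completed stack ops fails the sequential spec
no escape via the 1 pending operation (C): every completion choice fails
sample order A, B, D, E, F (pending dropped) stalls at step 2 — B pop() → empty has no legal effect
sample order B, A, D, E, F (pending dropped) stalls at step 3 — D pop() → 58 has no legal effect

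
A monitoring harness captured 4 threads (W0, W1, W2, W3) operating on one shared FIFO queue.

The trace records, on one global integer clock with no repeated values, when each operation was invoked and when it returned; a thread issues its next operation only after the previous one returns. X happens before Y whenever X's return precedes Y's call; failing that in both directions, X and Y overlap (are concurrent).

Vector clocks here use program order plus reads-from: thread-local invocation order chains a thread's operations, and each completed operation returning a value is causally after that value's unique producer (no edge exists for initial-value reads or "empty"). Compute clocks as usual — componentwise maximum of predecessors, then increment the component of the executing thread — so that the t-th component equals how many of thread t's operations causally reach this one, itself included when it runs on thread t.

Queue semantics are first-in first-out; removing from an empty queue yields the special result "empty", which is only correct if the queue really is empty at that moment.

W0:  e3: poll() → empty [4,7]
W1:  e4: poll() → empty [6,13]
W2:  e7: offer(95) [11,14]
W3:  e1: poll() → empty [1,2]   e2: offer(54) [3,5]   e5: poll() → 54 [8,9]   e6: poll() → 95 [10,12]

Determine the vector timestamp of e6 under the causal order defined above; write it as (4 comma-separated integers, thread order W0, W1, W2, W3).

(0, 0, 1, 4)

e1, invoked 1, has no incoming edges; only W3's bump applies → (0, 0, 0, 1)
e7, invoked 11, has no incoming edges; only W2's bump applies → (0, 0, 1, 0)
e4, invoked 6, has no incoming edges; only W1's bump applies → (0, 1, 0, 0)
e3, invoked 4, has no incoming edges; only W0's bump applies → (1, 0, 0, 0)
merge at e2 (invoked 3): VC(e1)=(0, 0, 0, 1), own-thread bump on W3 → (0, 0, 0, 2)
merge at e5 (invoked 8): VC(e2)=(0, 0, 0, 2), own-thread bump on W3 → (0, 0, 0, 3)
merge at e6 (invoked 10): VC(e5)=(0, 0, 0, 3), VC(e7)=(0, 0, 1, 0), own-thread bump on W3 → (0, 0, 1, 4)
target: VC(e6) = (0, 0, 1, 4)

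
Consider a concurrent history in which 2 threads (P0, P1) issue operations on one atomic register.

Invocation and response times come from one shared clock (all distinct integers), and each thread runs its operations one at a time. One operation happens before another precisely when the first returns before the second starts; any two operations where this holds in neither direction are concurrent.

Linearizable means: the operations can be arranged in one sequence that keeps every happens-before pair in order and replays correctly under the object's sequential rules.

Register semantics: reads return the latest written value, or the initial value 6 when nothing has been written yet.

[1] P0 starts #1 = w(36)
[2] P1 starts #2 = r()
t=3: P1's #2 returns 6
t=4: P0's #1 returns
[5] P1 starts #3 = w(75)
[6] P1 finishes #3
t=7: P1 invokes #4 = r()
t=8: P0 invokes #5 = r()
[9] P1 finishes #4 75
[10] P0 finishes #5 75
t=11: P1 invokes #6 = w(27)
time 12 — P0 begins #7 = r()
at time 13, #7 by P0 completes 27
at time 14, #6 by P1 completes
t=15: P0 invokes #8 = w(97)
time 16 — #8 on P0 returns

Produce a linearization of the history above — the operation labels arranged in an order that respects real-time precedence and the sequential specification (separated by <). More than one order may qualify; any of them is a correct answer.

#2 < #1 < #3 < #4 < #5 < #6 < #7 < #8

step 1: #2 r() → 6 — value 6
step 2: #1 w(36) — value 36
step 3: #3 w(75) — value 75
step 4: #4 r() → 75 — value 75
step 5: #5 r() → 75 — value 75
step 6: #6 w(27) — value 27
step 7: #7 r() → 27 — value 27
step 8: #8 w(97) — value 97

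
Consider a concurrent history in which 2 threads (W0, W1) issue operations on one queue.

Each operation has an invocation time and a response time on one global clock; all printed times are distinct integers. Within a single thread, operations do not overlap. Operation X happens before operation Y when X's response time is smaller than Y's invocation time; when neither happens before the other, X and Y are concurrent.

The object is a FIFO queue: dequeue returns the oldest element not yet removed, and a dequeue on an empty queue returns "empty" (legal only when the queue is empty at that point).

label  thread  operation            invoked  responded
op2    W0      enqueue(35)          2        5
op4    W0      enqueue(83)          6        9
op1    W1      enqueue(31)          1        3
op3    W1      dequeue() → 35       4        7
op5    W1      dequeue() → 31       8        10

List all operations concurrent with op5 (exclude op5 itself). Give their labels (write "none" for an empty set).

op4

op5 spans [8,10]; an op avoiding the whole window 8..10 is ordered, any other is concurrent
op1 [1,3]: before
op2 [2,5]: before
op3 [4,7]: before
op4 [6,9]: concurrent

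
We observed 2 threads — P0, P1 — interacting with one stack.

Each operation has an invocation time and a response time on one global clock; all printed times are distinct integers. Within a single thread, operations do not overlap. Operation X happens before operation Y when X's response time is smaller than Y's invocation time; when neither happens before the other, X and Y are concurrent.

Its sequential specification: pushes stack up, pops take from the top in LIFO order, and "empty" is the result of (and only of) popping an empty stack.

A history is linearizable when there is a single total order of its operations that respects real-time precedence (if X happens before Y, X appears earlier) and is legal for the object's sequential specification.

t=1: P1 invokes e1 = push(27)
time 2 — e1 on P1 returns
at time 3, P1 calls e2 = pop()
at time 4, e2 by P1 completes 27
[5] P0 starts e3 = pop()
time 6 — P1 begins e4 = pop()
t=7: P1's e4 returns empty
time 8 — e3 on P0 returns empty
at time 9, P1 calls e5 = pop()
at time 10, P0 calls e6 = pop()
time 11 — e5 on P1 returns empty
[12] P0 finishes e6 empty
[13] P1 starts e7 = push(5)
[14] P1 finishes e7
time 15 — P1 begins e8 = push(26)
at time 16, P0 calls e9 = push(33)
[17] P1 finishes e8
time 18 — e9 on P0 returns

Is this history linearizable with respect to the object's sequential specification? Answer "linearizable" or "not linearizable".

witness order: e1, e2, e3, e4, e5, e6, e7, e8, e9
1. e1 push(27), leaving stack <27>
2. e2 pop() → 27, leaving stack <>
3. e3 pop() → empty, leaving stack <>
4. e4 pop() → empty, leaving stack <>
5. e5 pop() → empty, leaving stack <>
6. e6 pop() → empty, leaving stack <>
7. e7 push(5), leaving stack <5>
8. e8 push(26), leaving stack <5,26>
9. e9 push(33), leaving stack <5,26,33>

linearizable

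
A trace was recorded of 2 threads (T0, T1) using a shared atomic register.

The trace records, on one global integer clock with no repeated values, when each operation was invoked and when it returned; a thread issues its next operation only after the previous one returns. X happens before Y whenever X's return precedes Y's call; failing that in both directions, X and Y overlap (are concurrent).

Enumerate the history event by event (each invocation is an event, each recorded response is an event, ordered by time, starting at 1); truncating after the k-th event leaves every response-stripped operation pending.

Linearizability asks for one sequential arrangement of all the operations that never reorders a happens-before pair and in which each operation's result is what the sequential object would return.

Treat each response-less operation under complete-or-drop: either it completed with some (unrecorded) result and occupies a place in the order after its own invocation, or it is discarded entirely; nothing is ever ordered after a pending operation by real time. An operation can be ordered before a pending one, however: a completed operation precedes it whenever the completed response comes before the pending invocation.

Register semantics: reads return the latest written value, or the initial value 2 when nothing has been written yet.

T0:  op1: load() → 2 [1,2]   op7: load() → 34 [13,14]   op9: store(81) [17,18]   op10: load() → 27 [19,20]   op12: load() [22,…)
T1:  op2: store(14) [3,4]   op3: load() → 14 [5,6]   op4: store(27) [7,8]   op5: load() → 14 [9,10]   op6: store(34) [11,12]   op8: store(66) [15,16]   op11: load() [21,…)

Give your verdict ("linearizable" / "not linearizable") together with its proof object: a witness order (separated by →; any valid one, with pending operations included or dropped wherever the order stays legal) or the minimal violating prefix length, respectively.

already the first 10 events (up to op5's response at time 10) admit no linearization; the first 9 still do
exactly one order of the 5 completed ops respects real time; the atomic register replay fails
sample order op1, op2, op3, op4, op5 stalls at step 5 — op5 load() → 14 has no legal effect

not linearizable — minimal violating prefix: 10 events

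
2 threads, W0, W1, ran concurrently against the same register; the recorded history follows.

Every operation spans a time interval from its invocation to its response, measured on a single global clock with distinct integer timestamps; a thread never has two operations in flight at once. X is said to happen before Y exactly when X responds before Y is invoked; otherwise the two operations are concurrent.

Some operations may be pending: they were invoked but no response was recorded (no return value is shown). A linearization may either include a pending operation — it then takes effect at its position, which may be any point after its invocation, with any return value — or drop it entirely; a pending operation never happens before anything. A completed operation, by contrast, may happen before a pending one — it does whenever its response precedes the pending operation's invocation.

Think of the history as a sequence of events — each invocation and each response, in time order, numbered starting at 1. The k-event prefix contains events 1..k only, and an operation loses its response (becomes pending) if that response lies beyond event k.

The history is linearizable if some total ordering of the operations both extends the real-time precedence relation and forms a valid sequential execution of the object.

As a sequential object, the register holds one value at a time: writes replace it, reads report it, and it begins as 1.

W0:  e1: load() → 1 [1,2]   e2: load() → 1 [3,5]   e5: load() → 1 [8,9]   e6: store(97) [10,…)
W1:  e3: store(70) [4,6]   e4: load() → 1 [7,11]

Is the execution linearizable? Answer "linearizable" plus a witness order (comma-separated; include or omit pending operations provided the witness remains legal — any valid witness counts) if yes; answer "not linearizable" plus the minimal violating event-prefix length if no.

not linearizable — minimal violating prefix: 9 events

events 1..8 are fine; event 9 — the response of e5 at time 9 — makes the prefix non-linearizable
2 orders of the 4 completed register ops respect real time; none is legal
no completion choice of the 1 pending operation (e4) rescues it — every subset was tried
take e1, e2, e3, e5 (pending dropped): step 4 already fails, because e5 load() → 1 cannot occur there
take e1, e3, e2, e5 (pending dropped): step 3 already fails, because e2 load() → 1 cannot occur there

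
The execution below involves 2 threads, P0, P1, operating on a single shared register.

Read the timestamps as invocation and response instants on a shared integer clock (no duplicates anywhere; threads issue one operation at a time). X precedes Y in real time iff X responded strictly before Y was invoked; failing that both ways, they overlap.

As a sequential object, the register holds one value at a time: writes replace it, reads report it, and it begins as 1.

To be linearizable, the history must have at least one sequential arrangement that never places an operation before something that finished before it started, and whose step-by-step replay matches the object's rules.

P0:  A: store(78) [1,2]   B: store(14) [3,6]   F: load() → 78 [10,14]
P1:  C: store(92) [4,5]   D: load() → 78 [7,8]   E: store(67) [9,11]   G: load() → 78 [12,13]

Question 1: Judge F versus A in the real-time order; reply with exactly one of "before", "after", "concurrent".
after

F spans [10,14], A spans [1,2]
resp(A)=2 < inv(F)=10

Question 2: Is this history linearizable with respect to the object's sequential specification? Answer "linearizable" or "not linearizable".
not linearizable

the violation lands at event 8, D's response at time 8: events 1..7 linearize, events 1..8 do not
all 2 real-time-respecting orders fail — 4 completed register operations, no legal replay
e.g. A, B, C, D: illegal at step 4, since D load() → 78 cannot apply there
e.g. A, C, B, D: illegal at step 4, since D load() → 78 cannot apply there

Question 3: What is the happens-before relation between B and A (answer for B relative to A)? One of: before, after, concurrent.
after

B spans [3,6], A spans [1,2]
resp(A)=2 < inv(B)=3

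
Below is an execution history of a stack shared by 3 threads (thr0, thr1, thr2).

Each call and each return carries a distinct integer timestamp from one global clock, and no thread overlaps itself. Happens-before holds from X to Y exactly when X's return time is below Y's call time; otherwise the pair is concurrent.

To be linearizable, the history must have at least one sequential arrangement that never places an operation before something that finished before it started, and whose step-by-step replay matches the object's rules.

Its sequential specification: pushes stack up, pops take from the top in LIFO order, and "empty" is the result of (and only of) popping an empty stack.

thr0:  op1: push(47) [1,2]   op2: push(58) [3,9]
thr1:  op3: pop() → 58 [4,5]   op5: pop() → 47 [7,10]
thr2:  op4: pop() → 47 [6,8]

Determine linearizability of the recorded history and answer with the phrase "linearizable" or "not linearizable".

events 1..9 are fine; event 10 — the response of op5 at time 10 — makes the prefix non-linearizable
5 completed operations, 8 real-time-consistent orders — every stack replay fails
take op1, op2, op3, op4, op5: step 5 already fails, because op5 pop() → 47 cannot occur there
take op1, op2, op3, op5, op4: step 5 already fails, because op4 pop() → 47 cannot occur there

not linearizable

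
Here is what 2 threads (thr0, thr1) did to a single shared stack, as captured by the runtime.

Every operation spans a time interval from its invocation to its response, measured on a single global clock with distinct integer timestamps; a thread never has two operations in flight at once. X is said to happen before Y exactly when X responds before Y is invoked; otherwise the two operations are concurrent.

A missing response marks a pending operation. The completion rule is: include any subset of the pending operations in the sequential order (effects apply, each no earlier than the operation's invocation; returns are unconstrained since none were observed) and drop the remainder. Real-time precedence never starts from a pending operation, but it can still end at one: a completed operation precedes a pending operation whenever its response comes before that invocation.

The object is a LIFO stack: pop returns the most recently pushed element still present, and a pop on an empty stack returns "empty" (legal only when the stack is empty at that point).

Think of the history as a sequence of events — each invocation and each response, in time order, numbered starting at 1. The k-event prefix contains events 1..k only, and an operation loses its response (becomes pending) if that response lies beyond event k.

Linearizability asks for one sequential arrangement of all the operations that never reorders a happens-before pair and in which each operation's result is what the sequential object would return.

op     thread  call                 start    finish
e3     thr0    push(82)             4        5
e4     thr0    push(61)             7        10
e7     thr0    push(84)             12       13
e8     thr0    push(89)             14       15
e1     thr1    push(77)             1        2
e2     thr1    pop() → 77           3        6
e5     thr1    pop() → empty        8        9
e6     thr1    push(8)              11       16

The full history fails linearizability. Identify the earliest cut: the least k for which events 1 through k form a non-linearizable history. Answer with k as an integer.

a valid linearization of events 1..8 exists, for instance e1, e2, e3:
1. e1 push(77), leaving stack <77>
2. e2 pop() → 77, leaving stack <>
3. e3 push(82), leaving stack <82>
adding event 9 (e5 responds at 9) leaves no legal real-time order
no escape via the 1 pending operation (e4): every completion choice fails
one such order, e1, e2, e3, e5 (pending dropped), breaks at step 4 where e5 pop() → empty is illegal
one such order, e1, e3, e2, e5 (pending dropped), breaks at step 3 where e2 pop() → 77 is illegal

9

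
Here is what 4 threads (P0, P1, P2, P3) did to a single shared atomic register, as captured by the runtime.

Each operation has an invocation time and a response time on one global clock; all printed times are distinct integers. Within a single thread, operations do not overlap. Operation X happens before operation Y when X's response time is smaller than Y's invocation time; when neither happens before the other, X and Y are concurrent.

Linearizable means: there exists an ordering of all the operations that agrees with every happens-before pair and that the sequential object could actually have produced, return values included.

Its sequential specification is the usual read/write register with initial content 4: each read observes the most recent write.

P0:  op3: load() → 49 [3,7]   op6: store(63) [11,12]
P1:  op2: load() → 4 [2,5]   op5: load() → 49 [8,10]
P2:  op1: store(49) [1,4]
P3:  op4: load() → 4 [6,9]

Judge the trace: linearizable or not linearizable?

already the first 9 events (up to op4's response at time 9) admit no linearization; the first 8 still do
real-time-consistent orders of the 4 completed operations: 8 — all fail the atomic register replay
include/drop combinations of the 1 pending operation (op5) were all tried; none helps
one such order, op1, op2, op3, op4 (pending dropped), breaks at step 2 where op2 load() → 4 is illegal
one such order, op1, op2, op4, op3 (pending dropped), breaks at step 2 where op2 load() → 4 is illegal

not linearizable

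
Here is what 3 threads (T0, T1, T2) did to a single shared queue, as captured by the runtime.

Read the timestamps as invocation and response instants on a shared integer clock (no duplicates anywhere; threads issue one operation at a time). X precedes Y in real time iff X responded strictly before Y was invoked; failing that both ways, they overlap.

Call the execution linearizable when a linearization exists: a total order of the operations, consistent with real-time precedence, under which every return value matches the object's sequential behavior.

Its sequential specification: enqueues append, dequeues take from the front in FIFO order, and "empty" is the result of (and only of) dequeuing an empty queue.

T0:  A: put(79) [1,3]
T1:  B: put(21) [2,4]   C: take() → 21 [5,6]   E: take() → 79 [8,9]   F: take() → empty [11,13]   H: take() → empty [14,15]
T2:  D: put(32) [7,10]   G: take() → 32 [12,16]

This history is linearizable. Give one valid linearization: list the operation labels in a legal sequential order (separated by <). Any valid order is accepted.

B < A < C < D < E < G < F < H

after step 1 (B put(21)): queue <21>
after step 2 (A put(79)): queue <21,79>
after step 3 (C take() → 21): queue <79>
after step 4 (D put(32)): queue <79,32>
after step 5 (E take() → 79): queue <32>
after step 6 (G take() → 32): queue <>
after step 7 (F take() → empty): queue <>
after step 8 (H take() → empty): queue <>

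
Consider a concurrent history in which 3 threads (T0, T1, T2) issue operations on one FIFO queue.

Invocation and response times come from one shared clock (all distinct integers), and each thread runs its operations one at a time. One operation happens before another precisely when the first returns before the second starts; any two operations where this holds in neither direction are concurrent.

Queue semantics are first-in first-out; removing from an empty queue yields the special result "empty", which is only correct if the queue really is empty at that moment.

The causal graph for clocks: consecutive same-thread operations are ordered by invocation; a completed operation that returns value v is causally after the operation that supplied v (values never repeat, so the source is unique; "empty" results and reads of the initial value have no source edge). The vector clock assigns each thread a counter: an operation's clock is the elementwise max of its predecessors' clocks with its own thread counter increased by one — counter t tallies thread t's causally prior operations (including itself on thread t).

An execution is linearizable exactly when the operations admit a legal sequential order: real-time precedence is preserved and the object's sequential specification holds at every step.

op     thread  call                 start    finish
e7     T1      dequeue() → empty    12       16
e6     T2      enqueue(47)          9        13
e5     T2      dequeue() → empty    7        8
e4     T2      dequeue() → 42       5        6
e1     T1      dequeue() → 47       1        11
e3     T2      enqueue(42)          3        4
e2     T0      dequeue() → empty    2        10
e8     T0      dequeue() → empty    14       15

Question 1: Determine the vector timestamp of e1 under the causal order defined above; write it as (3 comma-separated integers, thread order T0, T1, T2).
Answer: (0, 1, 4)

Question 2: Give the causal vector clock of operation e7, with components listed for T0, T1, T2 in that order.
Answer: (0, 2, 4)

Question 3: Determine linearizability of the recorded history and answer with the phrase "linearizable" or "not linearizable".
witness order: e2, e3, e4, e5, e6, e1, e7, e8
step 1: e2 dequeue() → empty — queue <>
step 2: e3 enqueue(42) — queue <42>
step 3: e4 dequeue() → 42 — queue <>
step 4: e5 dequeue() → empty — queue <>
step 5: e6 enqueue(47) — queue <47>
step 6: e1 dequeue() → 47 — queue <>
step 7: e7 dequeue() → empty — queue <>
step 8: e8 dequeue() → empty — queue <>

linearizable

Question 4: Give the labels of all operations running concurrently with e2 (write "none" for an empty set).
Answer: e1, e3, e4, e5, e6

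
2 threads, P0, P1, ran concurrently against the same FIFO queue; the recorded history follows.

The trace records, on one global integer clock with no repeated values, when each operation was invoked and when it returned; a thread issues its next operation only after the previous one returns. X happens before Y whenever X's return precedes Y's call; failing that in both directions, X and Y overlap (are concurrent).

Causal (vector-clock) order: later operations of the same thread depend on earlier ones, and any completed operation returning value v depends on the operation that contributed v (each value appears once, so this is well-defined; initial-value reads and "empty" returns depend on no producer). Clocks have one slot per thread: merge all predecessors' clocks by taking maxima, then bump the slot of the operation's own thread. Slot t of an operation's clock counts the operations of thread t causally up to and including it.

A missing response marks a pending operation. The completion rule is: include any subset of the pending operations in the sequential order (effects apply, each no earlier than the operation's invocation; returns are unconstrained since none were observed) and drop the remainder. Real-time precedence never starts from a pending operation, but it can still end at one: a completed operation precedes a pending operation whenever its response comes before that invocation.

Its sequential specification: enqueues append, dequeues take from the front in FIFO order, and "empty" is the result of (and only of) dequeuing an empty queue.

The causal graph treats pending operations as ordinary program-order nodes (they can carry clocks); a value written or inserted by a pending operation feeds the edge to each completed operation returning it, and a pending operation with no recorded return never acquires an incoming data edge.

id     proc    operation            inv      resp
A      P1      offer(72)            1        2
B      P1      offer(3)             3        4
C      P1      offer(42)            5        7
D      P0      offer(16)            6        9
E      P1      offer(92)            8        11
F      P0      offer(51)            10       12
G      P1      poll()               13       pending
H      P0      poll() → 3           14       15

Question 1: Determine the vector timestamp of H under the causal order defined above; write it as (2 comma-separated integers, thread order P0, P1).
Answer: (3, 2)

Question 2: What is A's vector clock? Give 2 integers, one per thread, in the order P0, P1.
Answer: (0, 1)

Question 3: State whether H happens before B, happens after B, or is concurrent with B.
Answer: after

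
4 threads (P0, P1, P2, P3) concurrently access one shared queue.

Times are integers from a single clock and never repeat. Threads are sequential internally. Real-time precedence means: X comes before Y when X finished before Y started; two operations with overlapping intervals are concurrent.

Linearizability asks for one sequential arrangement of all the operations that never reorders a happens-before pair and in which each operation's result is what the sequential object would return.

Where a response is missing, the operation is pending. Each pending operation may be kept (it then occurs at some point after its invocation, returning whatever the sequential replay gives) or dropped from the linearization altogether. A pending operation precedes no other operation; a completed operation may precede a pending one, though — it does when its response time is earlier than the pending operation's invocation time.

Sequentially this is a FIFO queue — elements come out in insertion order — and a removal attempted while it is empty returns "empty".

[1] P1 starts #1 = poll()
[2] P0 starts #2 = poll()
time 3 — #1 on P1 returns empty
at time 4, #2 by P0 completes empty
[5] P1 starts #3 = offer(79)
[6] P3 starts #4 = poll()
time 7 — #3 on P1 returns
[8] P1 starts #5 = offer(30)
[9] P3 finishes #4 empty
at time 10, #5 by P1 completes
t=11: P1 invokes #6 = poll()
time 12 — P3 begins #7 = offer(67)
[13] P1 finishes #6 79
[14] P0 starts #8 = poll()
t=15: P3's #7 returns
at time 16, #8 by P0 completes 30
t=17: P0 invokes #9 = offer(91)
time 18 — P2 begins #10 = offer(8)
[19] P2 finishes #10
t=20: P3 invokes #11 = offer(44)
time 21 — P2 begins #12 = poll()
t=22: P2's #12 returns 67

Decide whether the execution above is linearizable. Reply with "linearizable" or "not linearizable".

linearizable

witness order: #1, #2, #4, #3, #5, #6, #7, #8, #9, #10, #11, #12
step 1: #1 poll() → empty — queue <>
step 2: #2 poll() → empty — queue <>
step 3: #4 poll() → empty — queue <>
step 4: #3 offer(79) — queue <79>
step 5: #5 offer(30) — queue <79,30>
step 6: #6 poll() → 79 — queue <30>
step 7: #7 offer(67) — queue <30,67>
step 8: #8 poll() → 30 — queue <67>
step 9: #9 offer(91) (pending, included) — queue <67,91>
step 10: #10 offer(8) — queue <67,91,8>
step 11: #11 offer(44) (pending, included) — queue <67,91,8,44>
step 12: #12 poll() → 67 — queue <91,8,44>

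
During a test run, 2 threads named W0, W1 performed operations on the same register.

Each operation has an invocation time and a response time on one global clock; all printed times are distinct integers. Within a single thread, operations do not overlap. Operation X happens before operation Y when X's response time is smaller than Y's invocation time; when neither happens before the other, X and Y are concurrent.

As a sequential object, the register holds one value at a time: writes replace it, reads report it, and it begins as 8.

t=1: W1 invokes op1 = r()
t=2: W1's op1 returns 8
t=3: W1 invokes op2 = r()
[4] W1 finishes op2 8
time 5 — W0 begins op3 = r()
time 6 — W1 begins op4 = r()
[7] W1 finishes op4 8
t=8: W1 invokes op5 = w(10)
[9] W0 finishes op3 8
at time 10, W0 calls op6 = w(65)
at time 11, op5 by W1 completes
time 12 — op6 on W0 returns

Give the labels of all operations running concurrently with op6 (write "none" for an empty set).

op5

op6 spans [10,12]; an op avoiding the whole window 10..12 is ordered, any other is concurrent
op1 [1,2]: before
op2 [3,4]: before
op3 [5,9]: before
op4 [6,7]: before
op5 [8,11]: concurrent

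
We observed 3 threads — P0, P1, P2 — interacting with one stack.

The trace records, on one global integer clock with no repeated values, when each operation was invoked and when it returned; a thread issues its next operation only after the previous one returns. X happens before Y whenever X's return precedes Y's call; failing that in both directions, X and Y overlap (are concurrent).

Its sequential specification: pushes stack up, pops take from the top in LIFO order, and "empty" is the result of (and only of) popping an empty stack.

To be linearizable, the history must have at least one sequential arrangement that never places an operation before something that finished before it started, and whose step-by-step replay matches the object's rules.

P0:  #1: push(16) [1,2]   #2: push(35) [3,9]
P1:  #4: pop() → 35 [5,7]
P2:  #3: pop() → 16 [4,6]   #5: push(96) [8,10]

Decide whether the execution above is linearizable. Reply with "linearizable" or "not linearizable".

witness order: #1, #2, #4, #3, #5
1. #1 push(16), leaving stack <16>
2. #2 push(35), leaving stack <16,35>
3. #4 pop() → 35, leaving stack <16>
4. #3 pop() → 16, leaving stack <>
5. #5 push(96), leaving stack <96>

linearizable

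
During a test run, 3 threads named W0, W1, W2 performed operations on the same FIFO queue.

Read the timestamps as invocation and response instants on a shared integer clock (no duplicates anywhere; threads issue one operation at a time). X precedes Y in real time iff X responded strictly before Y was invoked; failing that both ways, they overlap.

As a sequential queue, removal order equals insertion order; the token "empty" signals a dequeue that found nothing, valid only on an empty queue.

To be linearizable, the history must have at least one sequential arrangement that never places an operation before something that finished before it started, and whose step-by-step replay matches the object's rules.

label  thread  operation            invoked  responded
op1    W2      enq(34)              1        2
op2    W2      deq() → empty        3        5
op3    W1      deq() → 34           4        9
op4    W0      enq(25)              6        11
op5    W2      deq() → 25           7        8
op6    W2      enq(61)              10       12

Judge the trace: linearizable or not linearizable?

linearizable

one valid linearization: op1, op3, op2, op4, op5, op6
after step 1 (op1 enq(34)): queue <34>
after step 2 (op3 deq() → 34): queue <>
after step 3 (op2 deq() → empty): queue <>
after step 4 (op4 enq(25)): queue <25>
after step 5 (op5 deq() → 25): queue <>
after step 6 (op6 enq(61)): queue <61>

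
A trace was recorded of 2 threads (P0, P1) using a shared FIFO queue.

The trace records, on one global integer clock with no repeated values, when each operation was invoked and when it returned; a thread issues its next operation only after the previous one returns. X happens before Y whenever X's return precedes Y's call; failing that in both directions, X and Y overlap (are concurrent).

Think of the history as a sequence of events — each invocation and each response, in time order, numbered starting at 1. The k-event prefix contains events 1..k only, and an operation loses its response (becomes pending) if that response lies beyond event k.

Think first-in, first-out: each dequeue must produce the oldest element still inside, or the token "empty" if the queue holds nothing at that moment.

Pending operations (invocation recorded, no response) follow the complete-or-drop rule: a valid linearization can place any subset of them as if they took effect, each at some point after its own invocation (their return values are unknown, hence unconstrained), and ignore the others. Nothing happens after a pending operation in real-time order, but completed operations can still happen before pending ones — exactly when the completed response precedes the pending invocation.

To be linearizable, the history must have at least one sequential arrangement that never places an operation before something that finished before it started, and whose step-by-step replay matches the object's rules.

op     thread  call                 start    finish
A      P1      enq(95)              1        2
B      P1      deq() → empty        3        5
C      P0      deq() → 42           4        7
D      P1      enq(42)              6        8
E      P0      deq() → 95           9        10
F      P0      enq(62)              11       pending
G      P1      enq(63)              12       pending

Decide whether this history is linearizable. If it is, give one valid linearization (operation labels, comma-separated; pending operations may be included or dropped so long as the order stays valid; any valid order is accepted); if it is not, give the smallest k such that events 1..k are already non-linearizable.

not linearizable — minimal violating prefix: 7 events

events 1..6 are fine; event 7 — the response of C at time 7 — makes the prefix non-linearizable
3 completed operations, 2 real-time-consistent orders — every FIFO queue replay fails
completion choices over the 1 pending operation (D) were checked; none helps
sample order A, B, C (pending dropped) stalls at step 2 — B deq() → empty has no legal effect
sample order A, C, B (pending dropped) stalls at step 2 — C deq() → 42 has no legal effect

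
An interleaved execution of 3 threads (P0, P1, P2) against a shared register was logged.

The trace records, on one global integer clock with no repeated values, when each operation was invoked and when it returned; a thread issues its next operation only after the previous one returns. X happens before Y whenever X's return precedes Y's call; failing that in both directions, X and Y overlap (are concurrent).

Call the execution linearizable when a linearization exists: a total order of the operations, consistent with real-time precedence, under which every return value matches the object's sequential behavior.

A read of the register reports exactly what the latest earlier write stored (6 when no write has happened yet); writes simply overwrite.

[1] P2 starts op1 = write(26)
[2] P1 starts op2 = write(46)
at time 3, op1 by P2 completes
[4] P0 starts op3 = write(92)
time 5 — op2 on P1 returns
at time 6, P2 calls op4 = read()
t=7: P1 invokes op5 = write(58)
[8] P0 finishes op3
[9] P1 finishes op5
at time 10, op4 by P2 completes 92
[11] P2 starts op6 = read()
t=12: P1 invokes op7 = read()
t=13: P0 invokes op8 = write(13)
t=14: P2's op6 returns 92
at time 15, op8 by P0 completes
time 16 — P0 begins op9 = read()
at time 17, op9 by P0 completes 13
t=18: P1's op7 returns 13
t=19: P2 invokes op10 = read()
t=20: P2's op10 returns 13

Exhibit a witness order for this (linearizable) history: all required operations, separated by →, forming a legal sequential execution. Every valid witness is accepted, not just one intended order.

after step 1 (op1 write(26)): value 26
after step 2 (op2 write(46)): value 46
after step 3 (op5 write(58)): value 58
after step 4 (op3 write(92)): value 92
after step 5 (op4 read() → 92): value 92
after step 6 (op6 read() → 92): value 92
after step 7 (op8 write(13)): value 13
after step 8 (op7 read() → 13): value 13
after step 9 (op9 read() → 13): value 13
after step 10 (op10 read() → 13): value 13

op1 → op2 → op5 → op3 → op4 → op6 → op8 → op7 → op9 → op10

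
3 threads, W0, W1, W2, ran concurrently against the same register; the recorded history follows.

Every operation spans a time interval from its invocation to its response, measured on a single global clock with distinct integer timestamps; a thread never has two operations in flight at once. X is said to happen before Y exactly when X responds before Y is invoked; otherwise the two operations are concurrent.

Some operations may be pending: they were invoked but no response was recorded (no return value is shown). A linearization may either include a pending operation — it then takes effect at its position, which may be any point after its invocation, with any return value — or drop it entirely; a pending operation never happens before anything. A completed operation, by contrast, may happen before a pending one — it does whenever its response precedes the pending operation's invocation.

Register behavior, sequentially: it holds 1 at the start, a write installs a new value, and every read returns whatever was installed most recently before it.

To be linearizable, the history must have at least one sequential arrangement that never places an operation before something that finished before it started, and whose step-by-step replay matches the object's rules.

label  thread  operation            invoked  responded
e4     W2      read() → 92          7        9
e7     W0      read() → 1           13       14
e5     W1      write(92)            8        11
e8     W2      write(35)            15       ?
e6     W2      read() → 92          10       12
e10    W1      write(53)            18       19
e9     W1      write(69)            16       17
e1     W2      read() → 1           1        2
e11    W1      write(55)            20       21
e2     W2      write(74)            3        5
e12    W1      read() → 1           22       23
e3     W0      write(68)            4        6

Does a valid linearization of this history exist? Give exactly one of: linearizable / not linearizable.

not linearizable

already the first 14 events (up to e7's response at time 14) admit no linearization; the first 13 still do
the 7 completed operations admit 6 real-time orders; each fails the register replay
e.g. e1, e2, e3, e4, e5, e6, e7: illegal at step 4, since e4 read() → 92 cannot apply there
e.g. e1, e2, e3, e4, e6, e5, e7: illegal at step 4, since e4 read() → 92 cannot apply there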